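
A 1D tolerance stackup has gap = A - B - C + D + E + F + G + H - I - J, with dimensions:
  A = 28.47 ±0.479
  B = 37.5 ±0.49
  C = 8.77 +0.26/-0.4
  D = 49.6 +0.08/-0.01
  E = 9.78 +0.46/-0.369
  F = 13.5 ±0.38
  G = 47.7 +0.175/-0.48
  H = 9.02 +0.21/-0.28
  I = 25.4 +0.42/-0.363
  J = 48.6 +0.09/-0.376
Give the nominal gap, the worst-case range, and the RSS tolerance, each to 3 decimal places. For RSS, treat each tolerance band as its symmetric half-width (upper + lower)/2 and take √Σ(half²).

nominal=37.800 wc=[34.542,41.213] rss=1.128

Stack each dimension's contribution:
  +A: nom +28.470 → Σnom=28.470; wc +0.479/-0.479 → slack +0.479/-0.479; half-tol=0.479, Σhalf²=0.229441
  -B: nom -37.500 → Σnom=-9.030; wc +0.490/-0.490 → slack +0.969/-0.969; half-tol=0.490, Σhalf²=0.469541
  -C: nom -8.770 → Σnom=-17.800; wc +0.400/-0.260 → slack +1.369/-1.229; half-tol=0.330, Σhalf²=0.578441
  +D: nom +49.600 → Σnom=31.800; wc +0.080/-0.010 → slack +1.449/-1.239; half-tol=0.045, Σhalf²=0.580466
  +E: nom +9.780 → Σnom=41.580; wc +0.460/-0.369 → slack +1.909/-1.608; half-tol=0.414, Σhalf²=0.752276
  +F: nom +13.500 → Σnom=55.080; wc +0.380/-0.380 → slack +2.289/-1.988; half-tol=0.380, Σhalf²=0.896676
  +G: nom +47.700 → Σnom=102.780; wc +0.175/-0.480 → slack +2.464/-2.468; half-tol=0.328, Σhalf²=1.003932
  +H: nom +9.020 → Σnom=111.800; wc +0.210/-0.280 → slack +2.674/-2.748; half-tol=0.245, Σhalf²=1.063957
  -I: nom -25.400 → Σnom=86.400; wc +0.363/-0.420 → slack +3.037/-3.168; half-tol=0.391, Σhalf²=1.217230
  -J: nom -48.600 → Σnom=37.800; wc +0.376/-0.090 → slack +3.413/-3.258; half-tol=0.233, Σhalf²=1.271519
Nominal = 37.800. Worst-case = [37.800 - 3.258, 37.800 + 3.413] = [34.542, 41.213]. RSS = √1.271519 = 1.128.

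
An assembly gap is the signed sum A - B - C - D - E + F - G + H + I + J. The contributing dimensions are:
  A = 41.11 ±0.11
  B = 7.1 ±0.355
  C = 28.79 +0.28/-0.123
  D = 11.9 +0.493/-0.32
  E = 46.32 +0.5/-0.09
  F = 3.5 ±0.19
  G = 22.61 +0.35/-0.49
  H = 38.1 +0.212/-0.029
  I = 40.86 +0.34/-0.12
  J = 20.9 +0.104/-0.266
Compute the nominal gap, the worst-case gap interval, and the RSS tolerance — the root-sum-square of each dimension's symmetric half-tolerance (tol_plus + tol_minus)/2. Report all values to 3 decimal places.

Stack each dimension's contribution:
  +A: nom +41.110 → Σnom=41.110; wc +0.110/-0.110 → slack +0.110/-0.110; half-tol=0.110, Σhalf²=0.012100
  -B: nom -7.100 → Σnom=34.010; wc +0.355/-0.355 → slack +0.465/-0.465; half-tol=0.355, Σhalf²=0.138125
  -C: nom -28.790 → Σnom=5.220; wc +0.123/-0.280 → slack +0.588/-0.745; half-tol=0.202, Σhalf²=0.178727
  -D: nom -11.900 → Σnom=-6.680; wc +0.320/-0.493 → slack +0.908/-1.238; half-tol=0.406, Σhalf²=0.343969
  -E: nom -46.320 → Σnom=-53.000; wc +0.090/-0.500 → slack +0.998/-1.738; half-tol=0.295, Σhalf²=0.430994
  +F: nom +3.500 → Σnom=-49.500; wc +0.190/-0.190 → slack +1.188/-1.928; half-tol=0.190, Σhalf²=0.467094
  -G: nom -22.610 → Σnom=-72.110; wc +0.490/-0.350 → slack +1.678/-2.278; half-tol=0.420, Σhalf²=0.643494
  +H: nom +38.100 → Σnom=-34.010; wc +0.212/-0.029 → slack +1.890/-2.307; half-tol=0.120, Σhalf²=0.658015
  +I: nom +40.860 → Σnom=6.850; wc +0.340/-0.120 → slack +2.230/-2.427; half-tol=0.230, Σhalf²=0.710915
  +J: nom +20.900 → Σnom=27.750; wc +0.104/-0.266 → slack +2.334/-2.693; half-tol=0.185, Σhalf²=0.745140
Nominal = 27.750. Worst-case = [27.750 - 2.693, 27.750 + 2.334] = [25.057, 30.084]. RSS = √0.745140 = 0.863.

nominal=27.750 wc=[25.057,30.084] rss=0.863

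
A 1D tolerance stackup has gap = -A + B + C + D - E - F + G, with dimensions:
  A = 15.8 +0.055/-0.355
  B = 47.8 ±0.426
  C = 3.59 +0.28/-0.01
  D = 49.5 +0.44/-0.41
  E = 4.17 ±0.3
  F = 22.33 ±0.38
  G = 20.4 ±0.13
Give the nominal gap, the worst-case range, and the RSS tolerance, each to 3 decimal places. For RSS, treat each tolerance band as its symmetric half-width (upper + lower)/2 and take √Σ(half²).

nominal=78.990 wc=[77.279,81.301] rss=0.822

Stack each dimension's contribution:
  -A: nom -15.800 → Σnom=-15.800; wc +0.355/-0.055 → slack +0.355/-0.055; half-tol=0.205, Σhalf²=0.042025
  +B: nom +47.800 → Σnom=32.000; wc +0.426/-0.426 → slack +0.781/-0.481; half-tol=0.426, Σhalf²=0.223501
  +C: nom +3.590 → Σnom=35.590; wc +0.280/-0.010 → slack +1.061/-0.491; half-tol=0.145, Σhalf²=0.244526
  +D: nom +49.500 → Σnom=85.090; wc +0.440/-0.410 → slack +1.501/-0.901; half-tol=0.425, Σhalf²=0.425151
  -E: nom -4.170 → Σnom=80.920; wc +0.300/-0.300 → slack +1.801/-1.201; half-tol=0.300, Σhalf²=0.515151
  -F: nom -22.330 → Σnom=58.590; wc +0.380/-0.380 → slack +2.181/-1.581; half-tol=0.380, Σhalf²=0.659551
  +G: nom +20.400 → Σnom=78.990; wc +0.130/-0.130 → slack +2.311/-1.711; half-tol=0.130, Σhalf²=0.676451
Nominal = 78.990. Worst-case = [78.990 - 1.711, 78.990 + 2.311] = [77.279, 81.301]. RSS = √0.676451 = 0.822.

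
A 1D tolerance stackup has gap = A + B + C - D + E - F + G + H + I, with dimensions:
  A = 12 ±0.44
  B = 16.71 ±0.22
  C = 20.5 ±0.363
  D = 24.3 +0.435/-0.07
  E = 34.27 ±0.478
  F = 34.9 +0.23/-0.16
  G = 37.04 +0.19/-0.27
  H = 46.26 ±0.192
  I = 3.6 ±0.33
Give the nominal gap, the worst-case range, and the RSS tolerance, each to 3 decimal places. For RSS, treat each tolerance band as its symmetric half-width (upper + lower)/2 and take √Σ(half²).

nominal=111.180 wc=[108.222,113.623] rss=0.950

Stack each dimension's contribution:
  +A: nom +12.000 → Σnom=12.000; wc +0.440/-0.440 → slack +0.440/-0.440; half-tol=0.440, Σhalf²=0.193600
  +B: nom +16.710 → Σnom=28.710; wc +0.220/-0.220 → slack +0.660/-0.660; half-tol=0.220, Σhalf²=0.242000
  +C: nom +20.500 → Σnom=49.210; wc +0.363/-0.363 → slack +1.023/-1.023; half-tol=0.363, Σhalf²=0.373769
  -D: nom -24.300 → Σnom=24.910; wc +0.070/-0.435 → slack +1.093/-1.458; half-tol=0.253, Σhalf²=0.437525
  +E: nom +34.270 → Σnom=59.180; wc +0.478/-0.478 → slack +1.571/-1.936; half-tol=0.478, Σhalf²=0.666009
  -F: nom -34.900 → Σnom=24.280; wc +0.160/-0.230 → slack +1.731/-2.166; half-tol=0.195, Σhalf²=0.704034
  +G: nom +37.040 → Σnom=61.320; wc +0.190/-0.270 → slack +1.921/-2.436; half-tol=0.230, Σhalf²=0.756934
  +H: nom +46.260 → Σnom=107.580; wc +0.192/-0.192 → slack +2.113/-2.628; half-tol=0.192, Σhalf²=0.793798
  +I: nom +3.600 → Σnom=111.180; wc +0.330/-0.330 → slack +2.443/-2.958; half-tol=0.330, Σhalf²=0.902698
Nominal = 111.180. Worst-case = [111.180 - 2.958, 111.180 + 2.443] = [108.222, 113.623]. RSS = √0.902698 = 0.950.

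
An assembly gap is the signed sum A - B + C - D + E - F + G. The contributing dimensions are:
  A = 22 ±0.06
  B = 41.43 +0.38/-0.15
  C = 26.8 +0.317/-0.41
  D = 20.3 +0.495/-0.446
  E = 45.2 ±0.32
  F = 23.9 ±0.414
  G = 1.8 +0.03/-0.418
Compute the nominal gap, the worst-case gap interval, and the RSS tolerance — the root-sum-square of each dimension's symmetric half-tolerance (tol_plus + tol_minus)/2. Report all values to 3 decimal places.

nominal=10.170 wc=[7.673,11.907] rss=0.867

Stack each dimension's contribution:
  +A: nom +22.000 → Σnom=22.000; wc +0.060/-0.060 → slack +0.060/-0.060; half-tol=0.060, Σhalf²=0.003600
  -B: nom -41.430 → Σnom=-19.430; wc +0.150/-0.380 → slack +0.210/-0.440; half-tol=0.265, Σhalf²=0.073825
  +C: nom +26.800 → Σnom=7.370; wc +0.317/-0.410 → slack +0.527/-0.850; half-tol=0.363, Σhalf²=0.205957
  -D: nom -20.300 → Σnom=-12.930; wc +0.446/-0.495 → slack +0.973/-1.345; half-tol=0.471, Σhalf²=0.427327
  +E: nom +45.200 → Σnom=32.270; wc +0.320/-0.320 → slack +1.293/-1.665; half-tol=0.320, Σhalf²=0.529728
  -F: nom -23.900 → Σnom=8.370; wc +0.414/-0.414 → slack +1.707/-2.079; half-tol=0.414, Σhalf²=0.701124
  +G: nom +1.800 → Σnom=10.170; wc +0.030/-0.418 → slack +1.737/-2.497; half-tol=0.224, Σhalf²=0.751300
Nominal = 10.170. Worst-case = [10.170 - 2.497, 10.170 + 1.737] = [7.673, 11.907]. RSS = √0.751300 = 0.867.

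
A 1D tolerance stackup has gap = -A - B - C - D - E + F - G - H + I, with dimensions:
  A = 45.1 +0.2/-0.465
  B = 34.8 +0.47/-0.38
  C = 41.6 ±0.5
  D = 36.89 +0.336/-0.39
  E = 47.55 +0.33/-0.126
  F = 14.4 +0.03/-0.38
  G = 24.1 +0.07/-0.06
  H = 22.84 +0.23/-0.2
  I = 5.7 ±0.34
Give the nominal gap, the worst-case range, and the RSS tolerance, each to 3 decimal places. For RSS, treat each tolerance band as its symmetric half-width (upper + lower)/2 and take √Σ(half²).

Stack each dimension's contribution:
  -A: nom -45.100 → Σnom=-45.100; wc +0.465/-0.200 → slack +0.465/-0.200; half-tol=0.333, Σhalf²=0.110556
  -B: nom -34.800 → Σnom=-79.900; wc +0.380/-0.470 → slack +0.845/-0.670; half-tol=0.425, Σhalf²=0.291181
  -C: nom -41.600 → Σnom=-121.500; wc +0.500/-0.500 → slack +1.345/-1.170; half-tol=0.500, Σhalf²=0.541181
  -D: nom -36.890 → Σnom=-158.390; wc +0.390/-0.336 → slack +1.735/-1.506; half-tol=0.363, Σhalf²=0.672950
  -E: nom -47.550 → Σnom=-205.940; wc +0.126/-0.330 → slack +1.861/-1.836; half-tol=0.228, Σhalf²=0.724934
  +F: nom +14.400 → Σnom=-191.540; wc +0.030/-0.380 → slack +1.891/-2.216; half-tol=0.205, Σhalf²=0.766959
  -G: nom -24.100 → Σnom=-215.640; wc +0.060/-0.070 → slack +1.951/-2.286; half-tol=0.065, Σhalf²=0.771184
  -H: nom -22.840 → Σnom=-238.480; wc +0.200/-0.230 → slack +2.151/-2.516; half-tol=0.215, Σhalf²=0.817409
  +I: nom +5.700 → Σnom=-232.780; wc +0.340/-0.340 → slack +2.491/-2.856; half-tol=0.340, Σhalf²=0.933009
Nominal = -232.780. Worst-case = [-232.780 - 2.856, -232.780 + 2.491] = [-235.636, -230.289]. RSS = √0.933009 = 0.966.

nominal=-232.780 wc=[-235.636,-230.289] rss=0.966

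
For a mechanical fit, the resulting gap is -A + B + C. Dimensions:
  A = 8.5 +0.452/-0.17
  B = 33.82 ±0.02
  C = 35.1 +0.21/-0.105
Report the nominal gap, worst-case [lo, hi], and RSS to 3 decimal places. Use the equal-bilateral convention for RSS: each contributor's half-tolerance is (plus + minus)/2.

nominal=60.420 wc=[59.843,60.820] rss=0.349

Stack each dimension's contribution:
  -A: nom -8.500 → Σnom=-8.500; wc +0.170/-0.452 → slack +0.170/-0.452; half-tol=0.311, Σhalf²=0.096721
  +B: nom +33.820 → Σnom=25.320; wc +0.020/-0.020 → slack +0.190/-0.472; half-tol=0.020, Σhalf²=0.097121
  +C: nom +35.100 → Σnom=60.420; wc +0.210/-0.105 → slack +0.400/-0.577; half-tol=0.158, Σhalf²=0.121927
Nominal = 60.420. Worst-case = [60.420 - 0.577, 60.420 + 0.400] = [59.843, 60.820]. RSS = √0.121927 = 0.349.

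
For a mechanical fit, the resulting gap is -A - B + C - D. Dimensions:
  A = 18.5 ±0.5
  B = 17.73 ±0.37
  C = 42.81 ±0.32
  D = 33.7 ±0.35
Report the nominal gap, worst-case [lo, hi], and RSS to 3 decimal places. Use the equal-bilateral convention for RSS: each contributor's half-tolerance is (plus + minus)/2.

Stack each dimension's contribution:
  -A: nom -18.500 → Σnom=-18.500; wc +0.500/-0.500 → slack +0.500/-0.500; half-tol=0.500, Σhalf²=0.250000
  -B: nom -17.730 → Σnom=-36.230; wc +0.370/-0.370 → slack +0.870/-0.870; half-tol=0.370, Σhalf²=0.386900
  +C: nom +42.810 → Σnom=6.580; wc +0.320/-0.320 → slack +1.190/-1.190; half-tol=0.320, Σhalf²=0.489300
  -D: nom -33.700 → Σnom=-27.120; wc +0.350/-0.350 → slack +1.540/-1.540; half-tol=0.350, Σhalf²=0.611800
Nominal = -27.120. Worst-case = [-27.120 - 1.540, -27.120 + 1.540] = [-28.660, -25.580]. RSS = √0.611800 = 0.782.

nominal=-27.120 wc=[-28.660,-25.580] rss=0.782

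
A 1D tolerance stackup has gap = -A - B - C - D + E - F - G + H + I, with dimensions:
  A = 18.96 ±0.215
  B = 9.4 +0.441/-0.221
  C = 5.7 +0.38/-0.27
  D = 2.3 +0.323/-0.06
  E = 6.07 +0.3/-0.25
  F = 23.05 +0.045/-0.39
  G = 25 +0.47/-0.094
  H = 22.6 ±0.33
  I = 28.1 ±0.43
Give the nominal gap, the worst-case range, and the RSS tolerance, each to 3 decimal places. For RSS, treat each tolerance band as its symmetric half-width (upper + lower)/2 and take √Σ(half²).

Stack each dimension's contribution:
  -A: nom -18.960 → Σnom=-18.960; wc +0.215/-0.215 → slack +0.215/-0.215; half-tol=0.215, Σhalf²=0.046225
  -B: nom -9.400 → Σnom=-28.360; wc +0.221/-0.441 → slack +0.436/-0.656; half-tol=0.331, Σhalf²=0.155786
  -C: nom -5.700 → Σnom=-34.060; wc +0.270/-0.380 → slack +0.706/-1.036; half-tol=0.325, Σhalf²=0.261411
  -D: nom -2.300 → Σnom=-36.360; wc +0.060/-0.323 → slack +0.766/-1.359; half-tol=0.192, Σhalf²=0.298083
  +E: nom +6.070 → Σnom=-30.290; wc +0.300/-0.250 → slack +1.066/-1.609; half-tol=0.275, Σhalf²=0.373708
  -F: nom -23.050 → Σnom=-53.340; wc +0.390/-0.045 → slack +1.456/-1.654; half-tol=0.217, Σhalf²=0.421015
  -G: nom -25.000 → Σnom=-78.340; wc +0.094/-0.470 → slack +1.550/-2.124; half-tol=0.282, Σhalf²=0.500538
  +H: nom +22.600 → Σnom=-55.740; wc +0.330/-0.330 → slack +1.880/-2.454; half-tol=0.330, Σhalf²=0.609438
  +I: nom +28.100 → Σnom=-27.640; wc +0.430/-0.430 → slack +2.310/-2.884; half-tol=0.430, Σhalf²=0.794338
Nominal = -27.640. Worst-case = [-27.640 - 2.884, -27.640 + 2.310] = [-30.524, -25.330]. RSS = √0.794338 = 0.891.

nominal=-27.640 wc=[-30.524,-25.330] rss=0.891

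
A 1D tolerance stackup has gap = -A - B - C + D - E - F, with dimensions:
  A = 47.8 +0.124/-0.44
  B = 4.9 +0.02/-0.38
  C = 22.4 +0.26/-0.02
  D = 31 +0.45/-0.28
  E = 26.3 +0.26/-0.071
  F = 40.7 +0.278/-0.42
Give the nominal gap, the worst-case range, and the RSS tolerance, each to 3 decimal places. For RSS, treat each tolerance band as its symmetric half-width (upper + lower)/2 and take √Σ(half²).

nominal=-111.100 wc=[-112.322,-109.319] rss=0.649

Stack each dimension's contribution:
  -A: nom -47.800 → Σnom=-47.800; wc +0.440/-0.124 → slack +0.440/-0.124; half-tol=0.282, Σhalf²=0.079524
  -B: nom -4.900 → Σnom=-52.700; wc +0.380/-0.020 → slack +0.820/-0.144; half-tol=0.200, Σhalf²=0.119524
  -C: nom -22.400 → Σnom=-75.100; wc +0.020/-0.260 → slack +0.840/-0.404; half-tol=0.140, Σhalf²=0.139124
  +D: nom +31.000 → Σnom=-44.100; wc +0.450/-0.280 → slack +1.290/-0.684; half-tol=0.365, Σhalf²=0.272349
  -E: nom -26.300 → Σnom=-70.400; wc +0.071/-0.260 → slack +1.361/-0.944; half-tol=0.166, Σhalf²=0.299739
  -F: nom -40.700 → Σnom=-111.100; wc +0.420/-0.278 → slack +1.781/-1.222; half-tol=0.349, Σhalf²=0.421540
Nominal = -111.100. Worst-case = [-111.100 - 1.222, -111.100 + 1.781] = [-112.322, -109.319]. RSS = √0.421540 = 0.649.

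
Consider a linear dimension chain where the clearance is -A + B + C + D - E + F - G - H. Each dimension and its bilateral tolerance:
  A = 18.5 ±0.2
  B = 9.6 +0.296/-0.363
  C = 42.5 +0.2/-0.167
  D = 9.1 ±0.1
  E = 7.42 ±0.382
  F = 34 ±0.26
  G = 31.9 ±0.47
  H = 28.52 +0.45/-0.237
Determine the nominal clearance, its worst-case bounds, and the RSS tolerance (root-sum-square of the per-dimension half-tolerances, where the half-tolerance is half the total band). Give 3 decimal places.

Stack each dimension's contribution:
  -A: nom -18.500 → Σnom=-18.500; wc +0.200/-0.200 → slack +0.200/-0.200; half-tol=0.200, Σhalf²=0.040000
  +B: nom +9.600 → Σnom=-8.900; wc +0.296/-0.363 → slack +0.496/-0.563; half-tol=0.330, Σhalf²=0.148570
  +C: nom +42.500 → Σnom=33.600; wc +0.200/-0.167 → slack +0.696/-0.730; half-tol=0.183, Σhalf²=0.182243
  +D: nom +9.100 → Σnom=42.700; wc +0.100/-0.100 → slack +0.796/-0.830; half-tol=0.100, Σhalf²=0.192243
  -E: nom -7.420 → Σnom=35.280; wc +0.382/-0.382 → slack +1.178/-1.212; half-tol=0.382, Σhalf²=0.338167
  +F: nom +34.000 → Σnom=69.280; wc +0.260/-0.260 → slack +1.438/-1.472; half-tol=0.260, Σhalf²=0.405767
  -G: nom -31.900 → Σnom=37.380; wc +0.470/-0.470 → slack +1.908/-1.942; half-tol=0.470, Σhalf²=0.626667
  -H: nom -28.520 → Σnom=8.860; wc +0.237/-0.450 → slack +2.145/-2.392; half-tol=0.344, Σhalf²=0.744659
Nominal = 8.860. Worst-case = [8.860 - 2.392, 8.860 + 2.145] = [6.468, 11.005]. RSS = √0.744659 = 0.863.

nominal=8.860 wc=[6.468,11.005] rss=0.863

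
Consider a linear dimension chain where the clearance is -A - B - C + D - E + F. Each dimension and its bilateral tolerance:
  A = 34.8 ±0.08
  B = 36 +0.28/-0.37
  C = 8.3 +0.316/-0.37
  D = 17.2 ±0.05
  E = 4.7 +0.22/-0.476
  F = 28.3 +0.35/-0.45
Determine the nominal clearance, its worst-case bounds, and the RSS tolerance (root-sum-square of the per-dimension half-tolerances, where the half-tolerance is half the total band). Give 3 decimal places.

nominal=-38.300 wc=[-39.696,-36.604] rss=0.716

Stack each dimension's contribution:
  -A: nom -34.800 → Σnom=-34.800; wc +0.080/-0.080 → slack +0.080/-0.080; half-tol=0.080, Σhalf²=0.006400
  -B: nom -36.000 → Σnom=-70.800; wc +0.370/-0.280 → slack +0.450/-0.360; half-tol=0.325, Σhalf²=0.112025
  -C: nom -8.300 → Σnom=-79.100; wc +0.370/-0.316 → slack +0.820/-0.676; half-tol=0.343, Σhalf²=0.229674
  +D: nom +17.200 → Σnom=-61.900; wc +0.050/-0.050 → slack +0.870/-0.726; half-tol=0.050, Σhalf²=0.232174
  -E: nom -4.700 → Σnom=-66.600; wc +0.476/-0.220 → slack +1.346/-0.946; half-tol=0.348, Σhalf²=0.353278
  +F: nom +28.300 → Σnom=-38.300; wc +0.350/-0.450 → slack +1.696/-1.396; half-tol=0.400, Σhalf²=0.513278
Nominal = -38.300. Worst-case = [-38.300 - 1.396, -38.300 + 1.696] = [-39.696, -36.604]. RSS = √0.513278 = 0.716.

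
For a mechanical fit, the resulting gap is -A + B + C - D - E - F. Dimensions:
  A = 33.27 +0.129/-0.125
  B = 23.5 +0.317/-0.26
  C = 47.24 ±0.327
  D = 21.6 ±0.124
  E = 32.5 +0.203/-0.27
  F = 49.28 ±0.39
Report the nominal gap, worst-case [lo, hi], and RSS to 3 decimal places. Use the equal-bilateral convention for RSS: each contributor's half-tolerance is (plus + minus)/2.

nominal=-65.910 wc=[-67.343,-64.357] rss=0.656

Stack each dimension's contribution:
  -A: nom -33.270 → Σnom=-33.270; wc +0.125/-0.129 → slack +0.125/-0.129; half-tol=0.127, Σhalf²=0.016129
  +B: nom +23.500 → Σnom=-9.770; wc +0.317/-0.260 → slack +0.442/-0.389; half-tol=0.288, Σhalf²=0.099361
  +C: nom +47.240 → Σnom=37.470; wc +0.327/-0.327 → slack +0.769/-0.716; half-tol=0.327, Σhalf²=0.206290
  -D: nom -21.600 → Σnom=15.870; wc +0.124/-0.124 → slack +0.893/-0.840; half-tol=0.124, Σhalf²=0.221666
  -E: nom -32.500 → Σnom=-16.630; wc +0.270/-0.203 → slack +1.163/-1.043; half-tol=0.237, Σhalf²=0.277599
  -F: nom -49.280 → Σnom=-65.910; wc +0.390/-0.390 → slack +1.553/-1.433; half-tol=0.390, Σhalf²=0.429699
Nominal = -65.910. Worst-case = [-65.910 - 1.433, -65.910 + 1.553] = [-67.343, -64.357]. RSS = √0.429699 = 0.656.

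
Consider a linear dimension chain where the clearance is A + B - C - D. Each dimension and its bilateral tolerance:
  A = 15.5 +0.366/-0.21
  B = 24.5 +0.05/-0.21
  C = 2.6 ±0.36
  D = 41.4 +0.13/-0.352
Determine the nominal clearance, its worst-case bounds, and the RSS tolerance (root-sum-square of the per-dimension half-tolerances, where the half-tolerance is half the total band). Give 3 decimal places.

nominal=-4.000 wc=[-4.910,-2.872] rss=0.536

Stack each dimension's contribution:
  +A: nom +15.500 → Σnom=15.500; wc +0.366/-0.210 → slack +0.366/-0.210; half-tol=0.288, Σhalf²=0.082944
  +B: nom +24.500 → Σnom=40.000; wc +0.050/-0.210 → slack +0.416/-0.420; half-tol=0.130, Σhalf²=0.099844
  -C: nom -2.600 → Σnom=37.400; wc +0.360/-0.360 → slack +0.776/-0.780; half-tol=0.360, Σhalf²=0.229444
  -D: nom -41.400 → Σnom=-4.000; wc +0.352/-0.130 → slack +1.128/-0.910; half-tol=0.241, Σhalf²=0.287525
Nominal = -4.000. Worst-case = [-4.000 - 0.910, -4.000 + 1.128] = [-4.910, -2.872]. RSS = √0.287525 = 0.536.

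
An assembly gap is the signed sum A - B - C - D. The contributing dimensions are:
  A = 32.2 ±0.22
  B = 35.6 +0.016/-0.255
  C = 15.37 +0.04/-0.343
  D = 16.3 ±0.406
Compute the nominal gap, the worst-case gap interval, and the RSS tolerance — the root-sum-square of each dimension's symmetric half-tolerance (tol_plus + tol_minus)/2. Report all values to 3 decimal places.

Stack each dimension's contribution:
  +A: nom +32.200 → Σnom=32.200; wc +0.220/-0.220 → slack +0.220/-0.220; half-tol=0.220, Σhalf²=0.048400
  -B: nom -35.600 → Σnom=-3.400; wc +0.255/-0.016 → slack +0.475/-0.236; half-tol=0.136, Σhalf²=0.066760
  -C: nom -15.370 → Σnom=-18.770; wc +0.343/-0.040 → slack +0.818/-0.276; half-tol=0.192, Σhalf²=0.103432
  -D: nom -16.300 → Σnom=-35.070; wc +0.406/-0.406 → slack +1.224/-0.682; half-tol=0.406, Σhalf²=0.268269
Nominal = -35.070. Worst-case = [-35.070 - 0.682, -35.070 + 1.224] = [-35.752, -33.846]. RSS = √0.268269 = 0.518.

nominal=-35.070 wc=[-35.752,-33.846] rss=0.518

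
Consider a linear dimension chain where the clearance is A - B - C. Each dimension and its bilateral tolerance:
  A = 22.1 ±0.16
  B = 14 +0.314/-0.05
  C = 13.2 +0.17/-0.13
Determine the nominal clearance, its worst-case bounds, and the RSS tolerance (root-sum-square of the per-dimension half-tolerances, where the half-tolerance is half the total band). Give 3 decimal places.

Stack each dimension's contribution:
  +A: nom +22.100 → Σnom=22.100; wc +0.160/-0.160 → slack +0.160/-0.160; half-tol=0.160, Σhalf²=0.025600
  -B: nom -14.000 → Σnom=8.100; wc +0.050/-0.314 → slack +0.210/-0.474; half-tol=0.182, Σhalf²=0.058724
  -C: nom -13.200 → Σnom=-5.100; wc +0.130/-0.170 → slack +0.340/-0.644; half-tol=0.150, Σhalf²=0.081224
Nominal = -5.100. Worst-case = [-5.100 - 0.644, -5.100 + 0.340] = [-5.744, -4.760]. RSS = √0.081224 = 0.285.

nominal=-5.100 wc=[-5.744,-4.760] rss=0.285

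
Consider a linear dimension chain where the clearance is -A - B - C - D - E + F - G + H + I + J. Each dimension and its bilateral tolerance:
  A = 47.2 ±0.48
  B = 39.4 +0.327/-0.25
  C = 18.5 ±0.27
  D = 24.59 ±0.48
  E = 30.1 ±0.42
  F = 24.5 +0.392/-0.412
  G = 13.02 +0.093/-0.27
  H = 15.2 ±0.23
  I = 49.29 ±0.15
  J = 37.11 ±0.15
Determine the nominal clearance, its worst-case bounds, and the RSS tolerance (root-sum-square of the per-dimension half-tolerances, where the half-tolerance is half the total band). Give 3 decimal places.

nominal=-46.710 wc=[-49.722,-43.618] rss=1.042

Stack each dimension's contribution:
  -A: nom -47.200 → Σnom=-47.200; wc +0.480/-0.480 → slack +0.480/-0.480; half-tol=0.480, Σhalf²=0.230400
  -B: nom -39.400 → Σnom=-86.600; wc +0.250/-0.327 → slack +0.730/-0.807; half-tol=0.288, Σhalf²=0.313632
  -C: nom -18.500 → Σnom=-105.100; wc +0.270/-0.270 → slack +1.000/-1.077; half-tol=0.270, Σhalf²=0.386532
  -D: nom -24.590 → Σnom=-129.690; wc +0.480/-0.480 → slack +1.480/-1.557; half-tol=0.480, Σhalf²=0.616932
  -E: nom -30.100 → Σnom=-159.790; wc +0.420/-0.420 → slack +1.900/-1.977; half-tol=0.420, Σhalf²=0.793332
  +F: nom +24.500 → Σnom=-135.290; wc +0.392/-0.412 → slack +2.292/-2.389; half-tol=0.402, Σhalf²=0.954936
  -G: nom -13.020 → Σnom=-148.310; wc +0.270/-0.093 → slack +2.562/-2.482; half-tol=0.181, Σhalf²=0.987878
  +H: nom +15.200 → Σnom=-133.110; wc +0.230/-0.230 → slack +2.792/-2.712; half-tol=0.230, Σhalf²=1.040779
  +I: nom +49.290 → Σnom=-83.820; wc +0.150/-0.150 → slack +2.942/-2.862; half-tol=0.150, Σhalf²=1.063279
  +J: nom +37.110 → Σnom=-46.710; wc +0.150/-0.150 → slack +3.092/-3.012; half-tol=0.150, Σhalf²=1.085778
Nominal = -46.710. Worst-case = [-46.710 - 3.012, -46.710 + 3.092] = [-49.722, -43.618]. RSS = √1.085778 = 1.042.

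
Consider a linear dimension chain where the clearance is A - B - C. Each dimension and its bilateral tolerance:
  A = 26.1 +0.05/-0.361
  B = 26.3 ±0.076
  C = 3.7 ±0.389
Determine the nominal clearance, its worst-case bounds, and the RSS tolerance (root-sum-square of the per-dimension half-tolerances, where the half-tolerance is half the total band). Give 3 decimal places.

Stack each dimension's contribution:
  +A: nom +26.100 → Σnom=26.100; wc +0.050/-0.361 → slack +0.050/-0.361; half-tol=0.205, Σhalf²=0.042230
  -B: nom -26.300 → Σnom=-0.200; wc +0.076/-0.076 → slack +0.126/-0.437; half-tol=0.076, Σhalf²=0.048006
  -C: nom -3.700 → Σnom=-3.900; wc +0.389/-0.389 → slack +0.515/-0.826; half-tol=0.389, Σhalf²=0.199327
Nominal = -3.900. Worst-case = [-3.900 - 0.826, -3.900 + 0.515] = [-4.726, -3.385]. RSS = √0.199327 = 0.446.

nominal=-3.900 wc=[-4.726,-3.385] rss=0.446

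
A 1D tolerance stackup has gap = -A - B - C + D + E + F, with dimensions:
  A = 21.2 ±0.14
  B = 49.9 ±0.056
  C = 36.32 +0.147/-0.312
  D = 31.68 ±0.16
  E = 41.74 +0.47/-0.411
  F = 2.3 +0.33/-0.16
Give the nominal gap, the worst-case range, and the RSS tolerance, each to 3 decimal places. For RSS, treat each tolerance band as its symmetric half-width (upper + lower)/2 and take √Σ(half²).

nominal=-31.700 wc=[-32.774,-30.232] rss=0.596

Stack each dimension's contribution:
  -A: nom -21.200 → Σnom=-21.200; wc +0.140/-0.140 → slack +0.140/-0.140; half-tol=0.140, Σhalf²=0.019600
  -B: nom -49.900 → Σnom=-71.100; wc +0.056/-0.056 → slack +0.196/-0.196; half-tol=0.056, Σhalf²=0.022736
  -C: nom -36.320 → Σnom=-107.420; wc +0.312/-0.147 → slack +0.508/-0.343; half-tol=0.229, Σhalf²=0.075406
  +D: nom +31.680 → Σnom=-75.740; wc +0.160/-0.160 → slack +0.668/-0.503; half-tol=0.160, Σhalf²=0.101006
  +E: nom +41.740 → Σnom=-34.000; wc +0.470/-0.411 → slack +1.138/-0.914; half-tol=0.441, Σhalf²=0.295046
  +F: nom +2.300 → Σnom=-31.700; wc +0.330/-0.160 → slack +1.468/-1.074; half-tol=0.245, Σhalf²=0.355071
Nominal = -31.700. Worst-case = [-31.700 - 1.074, -31.700 + 1.468] = [-32.774, -30.232]. RSS = √0.355071 = 0.596.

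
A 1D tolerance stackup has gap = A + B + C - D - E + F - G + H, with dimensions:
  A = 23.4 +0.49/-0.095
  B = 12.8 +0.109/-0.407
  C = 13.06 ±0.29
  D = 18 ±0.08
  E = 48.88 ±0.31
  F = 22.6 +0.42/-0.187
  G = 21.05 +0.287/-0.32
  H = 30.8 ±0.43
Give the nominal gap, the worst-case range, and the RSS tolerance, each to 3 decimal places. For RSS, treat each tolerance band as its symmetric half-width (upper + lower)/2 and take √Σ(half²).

nominal=14.730 wc=[12.644,17.179] rss=0.841

Stack each dimension's contribution:
  +A: nom +23.400 → Σnom=23.400; wc +0.490/-0.095 → slack +0.490/-0.095; half-tol=0.292, Σhalf²=0.085556
  +B: nom +12.800 → Σnom=36.200; wc +0.109/-0.407 → slack +0.599/-0.502; half-tol=0.258, Σhalf²=0.152120
  +C: nom +13.060 → Σnom=49.260; wc +0.290/-0.290 → slack +0.889/-0.792; half-tol=0.290, Σhalf²=0.236220
  -D: nom -18.000 → Σnom=31.260; wc +0.080/-0.080 → slack +0.969/-0.872; half-tol=0.080, Σhalf²=0.242620
  -E: nom -48.880 → Σnom=-17.620; wc +0.310/-0.310 → slack +1.279/-1.182; half-tol=0.310, Σhalf²=0.338720
  +F: nom +22.600 → Σnom=4.980; wc +0.420/-0.187 → slack +1.699/-1.369; half-tol=0.303, Σhalf²=0.430832
  -G: nom -21.050 → Σnom=-16.070; wc +0.320/-0.287 → slack +2.019/-1.656; half-tol=0.303, Σhalf²=0.522945
  +H: nom +30.800 → Σnom=14.730; wc +0.430/-0.430 → slack +2.449/-2.086; half-tol=0.430, Σhalf²=0.707845
Nominal = 14.730. Worst-case = [14.730 - 2.086, 14.730 + 2.449] = [12.644, 17.179]. RSS = √0.707845 = 0.841.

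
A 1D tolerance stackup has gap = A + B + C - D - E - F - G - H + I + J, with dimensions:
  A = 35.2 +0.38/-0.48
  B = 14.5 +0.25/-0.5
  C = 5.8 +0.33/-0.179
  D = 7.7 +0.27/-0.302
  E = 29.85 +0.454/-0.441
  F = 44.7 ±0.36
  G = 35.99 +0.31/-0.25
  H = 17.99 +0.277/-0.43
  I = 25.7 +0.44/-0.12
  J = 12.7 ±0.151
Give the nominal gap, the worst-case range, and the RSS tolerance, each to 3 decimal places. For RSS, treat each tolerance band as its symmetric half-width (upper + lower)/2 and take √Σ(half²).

Stack each dimension's contribution:
  +A: nom +35.200 → Σnom=35.200; wc +0.380/-0.480 → slack +0.380/-0.480; half-tol=0.430, Σhalf²=0.184900
  +B: nom +14.500 → Σnom=49.700; wc +0.250/-0.500 → slack +0.630/-0.980; half-tol=0.375, Σhalf²=0.325525
  +C: nom +5.800 → Σnom=55.500; wc +0.330/-0.179 → slack +0.960/-1.159; half-tol=0.255, Σhalf²=0.390295
  -D: nom -7.700 → Σnom=47.800; wc +0.302/-0.270 → slack +1.262/-1.429; half-tol=0.286, Σhalf²=0.472091
  -E: nom -29.850 → Σnom=17.950; wc +0.441/-0.454 → slack +1.703/-1.883; half-tol=0.448, Σhalf²=0.672347
  -F: nom -44.700 → Σnom=-26.750; wc +0.360/-0.360 → slack +2.063/-2.243; half-tol=0.360, Σhalf²=0.801948
  -G: nom -35.990 → Σnom=-62.740; wc +0.250/-0.310 → slack +2.313/-2.553; half-tol=0.280, Σhalf²=0.880348
  -H: nom -17.990 → Σnom=-80.730; wc +0.430/-0.277 → slack +2.743/-2.830; half-tol=0.354, Σhalf²=1.005310
  +I: nom +25.700 → Σnom=-55.030; wc +0.440/-0.120 → slack +3.183/-2.950; half-tol=0.280, Σhalf²=1.083710
  +J: nom +12.700 → Σnom=-42.330; wc +0.151/-0.151 → slack +3.334/-3.101; half-tol=0.151, Σhalf²=1.106511
Nominal = -42.330. Worst-case = [-42.330 - 3.101, -42.330 + 3.334] = [-45.431, -38.996]. RSS = √1.106511 = 1.052.

nominal=-42.330 wc=[-45.431,-38.996] rss=1.052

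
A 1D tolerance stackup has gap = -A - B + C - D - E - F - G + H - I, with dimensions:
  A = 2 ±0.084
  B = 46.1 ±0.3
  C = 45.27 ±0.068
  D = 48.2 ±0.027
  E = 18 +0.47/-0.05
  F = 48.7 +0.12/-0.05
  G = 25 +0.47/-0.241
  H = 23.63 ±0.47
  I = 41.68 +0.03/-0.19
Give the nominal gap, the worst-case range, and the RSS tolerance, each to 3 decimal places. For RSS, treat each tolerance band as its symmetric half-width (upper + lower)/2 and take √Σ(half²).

nominal=-160.780 wc=[-162.819,-159.300] rss=0.733

Stack each dimension's contribution:
  -A: nom -2.000 → Σnom=-2.000; wc +0.084/-0.084 → slack +0.084/-0.084; half-tol=0.084, Σhalf²=0.007056
  -B: nom -46.100 → Σnom=-48.100; wc +0.300/-0.300 → slack +0.384/-0.384; half-tol=0.300, Σhalf²=0.097056
  +C: nom +45.270 → Σnom=-2.830; wc +0.068/-0.068 → slack +0.452/-0.452; half-tol=0.068, Σhalf²=0.101680
  -D: nom -48.200 → Σnom=-51.030; wc +0.027/-0.027 → slack +0.479/-0.479; half-tol=0.027, Σhalf²=0.102409
  -E: nom -18.000 → Σnom=-69.030; wc +0.050/-0.470 → slack +0.529/-0.949; half-tol=0.260, Σhalf²=0.170009
  -F: nom -48.700 → Σnom=-117.730; wc +0.050/-0.120 → slack +0.579/-1.069; half-tol=0.085, Σhalf²=0.177234
  -G: nom -25.000 → Σnom=-142.730; wc +0.241/-0.470 → slack +0.820/-1.539; half-tol=0.355, Σhalf²=0.303614
  +H: nom +23.630 → Σnom=-119.100; wc +0.470/-0.470 → slack +1.290/-2.009; half-tol=0.470, Σhalf²=0.524514
  -I: nom -41.680 → Σnom=-160.780; wc +0.190/-0.030 → slack +1.480/-2.039; half-tol=0.110, Σhalf²=0.536614
Nominal = -160.780. Worst-case = [-160.780 - 2.039, -160.780 + 1.480] = [-162.819, -159.300]. RSS = √0.536614 = 0.733.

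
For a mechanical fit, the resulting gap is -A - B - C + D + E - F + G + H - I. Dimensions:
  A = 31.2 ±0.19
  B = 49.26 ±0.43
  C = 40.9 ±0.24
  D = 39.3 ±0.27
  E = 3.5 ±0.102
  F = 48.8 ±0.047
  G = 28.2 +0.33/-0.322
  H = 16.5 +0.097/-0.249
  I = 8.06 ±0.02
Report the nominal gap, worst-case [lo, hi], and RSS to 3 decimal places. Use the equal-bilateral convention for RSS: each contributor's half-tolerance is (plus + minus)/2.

Stack each dimension's contribution:
  -A: nom -31.200 → Σnom=-31.200; wc +0.190/-0.190 → slack +0.190/-0.190; half-tol=0.190, Σhalf²=0.036100
  -B: nom -49.260 → Σnom=-80.460; wc +0.430/-0.430 → slack +0.620/-0.620; half-tol=0.430, Σhalf²=0.221000
  -C: nom -40.900 → Σnom=-121.360; wc +0.240/-0.240 → slack +0.860/-0.860; half-tol=0.240, Σhalf²=0.278600
  +D: nom +39.300 → Σnom=-82.060; wc +0.270/-0.270 → slack +1.130/-1.130; half-tol=0.270, Σhalf²=0.351500
  +E: nom +3.500 → Σnom=-78.560; wc +0.102/-0.102 → slack +1.232/-1.232; half-tol=0.102, Σhalf²=0.361904
  -F: nom -48.800 → Σnom=-127.360; wc +0.047/-0.047 → slack +1.279/-1.279; half-tol=0.047, Σhalf²=0.364113
  +G: nom +28.200 → Σnom=-99.160; wc +0.330/-0.322 → slack +1.609/-1.601; half-tol=0.326, Σhalf²=0.470389
  +H: nom +16.500 → Σnom=-82.660; wc +0.097/-0.249 → slack +1.706/-1.850; half-tol=0.173, Σhalf²=0.500318
  -I: nom -8.060 → Σnom=-90.720; wc +0.020/-0.020 → slack +1.726/-1.870; half-tol=0.020, Σhalf²=0.500718
Nominal = -90.720. Worst-case = [-90.720 - 1.870, -90.720 + 1.726] = [-92.590, -88.994]. RSS = √0.500718 = 0.708.

nominal=-90.720 wc=[-92.590,-88.994] rss=0.708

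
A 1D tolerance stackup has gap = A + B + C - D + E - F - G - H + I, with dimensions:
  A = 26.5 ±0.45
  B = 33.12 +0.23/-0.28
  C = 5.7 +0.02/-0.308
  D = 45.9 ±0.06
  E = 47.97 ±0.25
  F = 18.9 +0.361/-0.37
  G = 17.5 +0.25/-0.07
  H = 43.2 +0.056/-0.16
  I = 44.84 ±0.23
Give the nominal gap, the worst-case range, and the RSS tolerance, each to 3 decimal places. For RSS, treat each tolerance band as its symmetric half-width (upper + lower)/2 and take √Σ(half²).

Stack each dimension's contribution:
  +A: nom +26.500 → Σnom=26.500; wc +0.450/-0.450 → slack +0.450/-0.450; half-tol=0.450, Σhalf²=0.202500
  +B: nom +33.120 → Σnom=59.620; wc +0.230/-0.280 → slack +0.680/-0.730; half-tol=0.255, Σhalf²=0.267525
  +C: nom +5.700 → Σnom=65.320; wc +0.020/-0.308 → slack +0.700/-1.038; half-tol=0.164, Σhalf²=0.294421
  -D: nom -45.900 → Σnom=19.420; wc +0.060/-0.060 → slack +0.760/-1.098; half-tol=0.060, Σhalf²=0.298021
  +E: nom +47.970 → Σnom=67.390; wc +0.250/-0.250 → slack +1.010/-1.348; half-tol=0.250, Σhalf²=0.360521
  -F: nom -18.900 → Σnom=48.490; wc +0.370/-0.361 → slack +1.380/-1.709; half-tol=0.365, Σhalf²=0.494111
  -G: nom -17.500 → Σnom=30.990; wc +0.070/-0.250 → slack +1.450/-1.959; half-tol=0.160, Σhalf²=0.519711
  -H: nom -43.200 → Σnom=-12.210; wc +0.160/-0.056 → slack +1.610/-2.015; half-tol=0.108, Σhalf²=0.531375
  +I: nom +44.840 → Σnom=32.630; wc +0.230/-0.230 → slack +1.840/-2.245; half-tol=0.230, Σhalf²=0.584275
Nominal = 32.630. Worst-case = [32.630 - 2.245, 32.630 + 1.840] = [30.385, 34.470]. RSS = √0.584275 = 0.764.

nominal=32.630 wc=[30.385,34.470] rss=0.764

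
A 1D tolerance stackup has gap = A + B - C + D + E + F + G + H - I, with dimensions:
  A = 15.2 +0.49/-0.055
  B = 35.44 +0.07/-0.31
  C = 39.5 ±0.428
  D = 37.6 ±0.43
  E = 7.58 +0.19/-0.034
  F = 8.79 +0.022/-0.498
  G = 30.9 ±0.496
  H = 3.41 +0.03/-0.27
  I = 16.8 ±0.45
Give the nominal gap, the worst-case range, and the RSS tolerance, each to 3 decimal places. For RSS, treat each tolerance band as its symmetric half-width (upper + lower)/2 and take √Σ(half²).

Stack each dimension's contribution:
  +A: nom +15.200 → Σnom=15.200; wc +0.490/-0.055 → slack +0.490/-0.055; half-tol=0.273, Σhalf²=0.074256
  +B: nom +35.440 → Σnom=50.640; wc +0.070/-0.310 → slack +0.560/-0.365; half-tol=0.190, Σhalf²=0.110356
  -C: nom -39.500 → Σnom=11.140; wc +0.428/-0.428 → slack +0.988/-0.793; half-tol=0.428, Σhalf²=0.293540
  +D: nom +37.600 → Σnom=48.740; wc +0.430/-0.430 → slack +1.418/-1.223; half-tol=0.430, Σhalf²=0.478440
  +E: nom +7.580 → Σnom=56.320; wc +0.190/-0.034 → slack +1.608/-1.257; half-tol=0.112, Σhalf²=0.490984
  +F: nom +8.790 → Σnom=65.110; wc +0.022/-0.498 → slack +1.630/-1.755; half-tol=0.260, Σhalf²=0.558584
  +G: nom +30.900 → Σnom=96.010; wc +0.496/-0.496 → slack +2.126/-2.251; half-tol=0.496, Σhalf²=0.804600
  +H: nom +3.410 → Σnom=99.420; wc +0.030/-0.270 → slack +2.156/-2.521; half-tol=0.150, Σhalf²=0.827100
  -I: nom -16.800 → Σnom=82.620; wc +0.450/-0.450 → slack +2.606/-2.971; half-tol=0.450, Σhalf²=1.029600
Nominal = 82.620. Worst-case = [82.620 - 2.971, 82.620 + 2.606] = [79.649, 85.226]. RSS = √1.029600 = 1.015.

nominal=82.620 wc=[79.649,85.226] rss=1.015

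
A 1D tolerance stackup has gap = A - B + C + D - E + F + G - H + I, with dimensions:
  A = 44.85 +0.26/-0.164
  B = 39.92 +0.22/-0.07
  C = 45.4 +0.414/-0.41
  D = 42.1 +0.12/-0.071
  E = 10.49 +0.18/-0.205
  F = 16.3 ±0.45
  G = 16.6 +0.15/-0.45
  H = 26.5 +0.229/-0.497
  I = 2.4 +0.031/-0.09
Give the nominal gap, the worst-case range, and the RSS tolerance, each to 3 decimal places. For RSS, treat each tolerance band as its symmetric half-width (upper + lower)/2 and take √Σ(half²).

Stack each dimension's contribution:
  +A: nom +44.850 → Σnom=44.850; wc +0.260/-0.164 → slack +0.260/-0.164; half-tol=0.212, Σhalf²=0.044944
  -B: nom -39.920 → Σnom=4.930; wc +0.070/-0.220 → slack +0.330/-0.384; half-tol=0.145, Σhalf²=0.065969
  +C: nom +45.400 → Σnom=50.330; wc +0.414/-0.410 → slack +0.744/-0.794; half-tol=0.412, Σhalf²=0.235713
  +D: nom +42.100 → Σnom=92.430; wc +0.120/-0.071 → slack +0.864/-0.865; half-tol=0.096, Σhalf²=0.244833
  -E: nom -10.490 → Σnom=81.940; wc +0.205/-0.180 → slack +1.069/-1.045; half-tol=0.193, Σhalf²=0.281890
  +F: nom +16.300 → Σnom=98.240; wc +0.450/-0.450 → slack +1.519/-1.495; half-tol=0.450, Σhalf²=0.484390
  +G: nom +16.600 → Σnom=114.840; wc +0.150/-0.450 → slack +1.669/-1.945; half-tol=0.300, Σhalf²=0.574389
  -H: nom -26.500 → Σnom=88.340; wc +0.497/-0.229 → slack +2.166/-2.174; half-tol=0.363, Σhalf²=0.706159
  +I: nom +2.400 → Σnom=90.740; wc +0.031/-0.090 → slack +2.197/-2.264; half-tol=0.060, Σhalf²=0.709819
Nominal = 90.740. Worst-case = [90.740 - 2.264, 90.740 + 2.197] = [88.476, 92.937]. RSS = √0.709819 = 0.843.

nominal=90.740 wc=[88.476,92.937] rss=0.843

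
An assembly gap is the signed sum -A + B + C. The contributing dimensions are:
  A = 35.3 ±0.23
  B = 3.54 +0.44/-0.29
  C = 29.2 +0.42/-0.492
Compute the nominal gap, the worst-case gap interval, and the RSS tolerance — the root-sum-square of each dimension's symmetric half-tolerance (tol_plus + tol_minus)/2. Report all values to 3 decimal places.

Stack each dimension's contribution:
  -A: nom -35.300 → Σnom=-35.300; wc +0.230/-0.230 → slack +0.230/-0.230; half-tol=0.230, Σhalf²=0.052900
  +B: nom +3.540 → Σnom=-31.760; wc +0.440/-0.290 → slack +0.670/-0.520; half-tol=0.365, Σhalf²=0.186125
  +C: nom +29.200 → Σnom=-2.560; wc +0.420/-0.492 → slack +1.090/-1.012; half-tol=0.456, Σhalf²=0.394061
Nominal = -2.560. Worst-case = [-2.560 - 1.012, -2.560 + 1.090] = [-3.572, -1.470]. RSS = √0.394061 = 0.628.

nominal=-2.560 wc=[-3.572,-1.470] rss=0.628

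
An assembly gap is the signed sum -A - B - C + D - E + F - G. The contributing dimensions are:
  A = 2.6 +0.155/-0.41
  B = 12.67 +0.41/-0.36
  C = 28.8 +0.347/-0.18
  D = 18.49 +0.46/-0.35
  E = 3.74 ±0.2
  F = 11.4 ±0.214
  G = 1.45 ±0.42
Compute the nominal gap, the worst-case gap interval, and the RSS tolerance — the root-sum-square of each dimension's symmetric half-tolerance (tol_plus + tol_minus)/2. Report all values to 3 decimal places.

Stack each dimension's contribution:
  -A: nom -2.600 → Σnom=-2.600; wc +0.410/-0.155 → slack +0.410/-0.155; half-tol=0.282, Σhalf²=0.079806
  -B: nom -12.670 → Σnom=-15.270; wc +0.360/-0.410 → slack +0.770/-0.565; half-tol=0.385, Σhalf²=0.228031
  -C: nom -28.800 → Σnom=-44.070; wc +0.180/-0.347 → slack +0.950/-0.912; half-tol=0.263, Σhalf²=0.297463
  +D: nom +18.490 → Σnom=-25.580; wc +0.460/-0.350 → slack +1.410/-1.262; half-tol=0.405, Σhalf²=0.461488
  -E: nom -3.740 → Σnom=-29.320; wc +0.200/-0.200 → slack +1.610/-1.462; half-tol=0.200, Σhalf²=0.501489
  +F: nom +11.400 → Σnom=-17.920; wc +0.214/-0.214 → slack +1.824/-1.676; half-tol=0.214, Σhalf²=0.547284
  -G: nom -1.450 → Σnom=-19.370; wc +0.420/-0.420 → slack +2.244/-2.096; half-tol=0.420, Σhalf²=0.723684
Nominal = -19.370. Worst-case = [-19.370 - 2.096, -19.370 + 2.244] = [-21.466, -17.126]. RSS = √0.723684 = 0.851.

nominal=-19.370 wc=[-21.466,-17.126] rss=0.851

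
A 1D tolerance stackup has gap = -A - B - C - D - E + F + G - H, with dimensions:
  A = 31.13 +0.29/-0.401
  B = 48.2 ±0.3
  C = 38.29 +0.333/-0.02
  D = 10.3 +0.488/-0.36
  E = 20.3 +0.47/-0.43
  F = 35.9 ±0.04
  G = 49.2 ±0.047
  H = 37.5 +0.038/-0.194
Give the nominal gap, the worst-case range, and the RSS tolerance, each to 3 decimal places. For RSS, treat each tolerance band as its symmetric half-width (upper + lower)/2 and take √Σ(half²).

Stack each dimension's contribution:
  -A: nom -31.130 → Σnom=-31.130; wc +0.401/-0.290 → slack +0.401/-0.290; half-tol=0.346, Σhalf²=0.119370
  -B: nom -48.200 → Σnom=-79.330; wc +0.300/-0.300 → slack +0.701/-0.590; half-tol=0.300, Σhalf²=0.209370
  -C: nom -38.290 → Σnom=-117.620; wc +0.020/-0.333 → slack +0.721/-0.923; half-tol=0.177, Σhalf²=0.240523
  -D: nom -10.300 → Σnom=-127.920; wc +0.360/-0.488 → slack +1.081/-1.411; half-tol=0.424, Σhalf²=0.420299
  -E: nom -20.300 → Σnom=-148.220; wc +0.430/-0.470 → slack +1.511/-1.881; half-tol=0.450, Σhalf²=0.622799
  +F: nom +35.900 → Σnom=-112.320; wc +0.040/-0.040 → slack +1.551/-1.921; half-tol=0.040, Σhalf²=0.624399
  +G: nom +49.200 → Σnom=-63.120; wc +0.047/-0.047 → slack +1.598/-1.968; half-tol=0.047, Σhalf²=0.626608
  -H: nom -37.500 → Σnom=-100.620; wc +0.194/-0.038 → slack +1.792/-2.006; half-tol=0.116, Σhalf²=0.640064
Nominal = -100.620. Worst-case = [-100.620 - 2.006, -100.620 + 1.792] = [-102.626, -98.828]. RSS = √0.640064 = 0.800.

nominal=-100.620 wc=[-102.626,-98.828] rss=0.800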